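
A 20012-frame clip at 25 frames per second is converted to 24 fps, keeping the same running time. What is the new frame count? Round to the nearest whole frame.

Frames at target rate = 20012 × (24) / (25) = 480288/25 ≈ 19211.520.
Nearest whole frame: 19212.

19212 frames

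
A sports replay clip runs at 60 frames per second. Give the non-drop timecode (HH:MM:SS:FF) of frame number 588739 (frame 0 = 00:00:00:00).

588739 ÷ 60 = 9812 full seconds, remainder 19 frames.
9812 s = 2 h 43 min 32 s.
Timecode: 02:43:32:19.

02:43:32:19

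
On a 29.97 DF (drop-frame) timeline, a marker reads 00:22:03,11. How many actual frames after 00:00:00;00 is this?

39661

Complete 10-minute blocks: 2, each 17982 frames → 35964.
Remaining 2 whole minutes in the current block: 1800 + 1 × 1798 = 3598 frames.
Within the current minute: 3 × 30 + 11 − 2 = 99 (labels ;00/;01 skipped at this minute). Total = 35964 + 3598 + 99 = 39661.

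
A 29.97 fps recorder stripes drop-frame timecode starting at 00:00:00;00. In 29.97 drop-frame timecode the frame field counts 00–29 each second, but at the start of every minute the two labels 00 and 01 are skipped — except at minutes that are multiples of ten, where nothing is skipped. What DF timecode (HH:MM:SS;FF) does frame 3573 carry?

00:01:59;05

Ten DF minutes hold 17982 frames, so frame 3573 lies in block 0 (frames 0–17981) with 3573 frames into that block.
The block's first minute is 1800 frames and the rest 1798 each; 3573 frames reaches minute 1, so 0 × 18 + 1 × 2 = 2 labels have been skipped so far.
Adding those back, label number 3573 + 2 = 3575 at 30 labels/s is 119 s + 5 f = 0 h 1 min 59 s frame 5, i.e. 00:01:59;05.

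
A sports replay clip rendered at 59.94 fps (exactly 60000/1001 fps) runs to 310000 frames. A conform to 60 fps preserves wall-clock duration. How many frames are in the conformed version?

Target frames = source frames × (target rate / source rate) = 310000 × (60)/(60000/1001) = 310000 × 1001/1000 = 310310.

310310 frames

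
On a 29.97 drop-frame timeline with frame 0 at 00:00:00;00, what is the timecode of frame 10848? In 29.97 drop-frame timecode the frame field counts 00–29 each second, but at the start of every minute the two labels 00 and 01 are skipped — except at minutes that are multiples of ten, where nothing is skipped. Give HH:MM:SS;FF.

00:06:02;00

Each 10-minute DF block holds 10 × 60 × 30 − 9 × 2 = 17982 frames. 10848 ÷ 17982 → 0 full blocks, remainder 10848.
Within the partial block the first minute is 1800 frames and each further minute 1798, so 6 further minute boundaries passed. Total skipped labels = 18 × 0 + 2 × 6 = 12.
Non-drop label index = 10848 + 12 = 10860; at 30 labels/s that is 00:06:02:00, i.e. DF 00:06:02;00.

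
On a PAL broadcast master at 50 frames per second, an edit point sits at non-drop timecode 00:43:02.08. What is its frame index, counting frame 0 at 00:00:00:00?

129108

Total seconds to the label: (0 × 3600 + 43 × 60 + 2) = 2582.
Frame index = 2582 × 50 + 8 = 129108.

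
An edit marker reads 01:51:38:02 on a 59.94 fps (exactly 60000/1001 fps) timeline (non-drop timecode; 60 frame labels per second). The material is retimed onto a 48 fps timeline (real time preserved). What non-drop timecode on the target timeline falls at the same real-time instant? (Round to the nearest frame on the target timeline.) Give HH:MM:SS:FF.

Source frame index: (1×3600 + 51×60 + 38) × 60 + 2 = 401882.
Real time: 401882 / (60000/1001) = 201141941/30000 s.
Target frame: (201141941/30000) × (48) = 201141941/625 ≈ 321827.106 → 321827.
At 48 labels/s: frame 321827 → 01:51:44:35.

01:51:44:35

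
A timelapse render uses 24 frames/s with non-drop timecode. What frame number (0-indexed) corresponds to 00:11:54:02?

17138

Total seconds to the label: (0 × 3600 + 11 × 60 + 54) = 714.
Frame index = 714 × 24 + 2 = 17138.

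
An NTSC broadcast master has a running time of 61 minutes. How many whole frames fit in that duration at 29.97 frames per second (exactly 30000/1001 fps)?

61 min = 3660 s.
Frames = 3660 × 30000/1001 = 109800000/1001 ≈ 109690.3097.
Complete frames: 109690.

109690 frames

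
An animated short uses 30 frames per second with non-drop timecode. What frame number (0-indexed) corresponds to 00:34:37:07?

Total seconds to the label: (0 × 3600 + 34 × 60 + 37) = 2077.
Frame index = 2077 × 30 + 7 = 62317.

62317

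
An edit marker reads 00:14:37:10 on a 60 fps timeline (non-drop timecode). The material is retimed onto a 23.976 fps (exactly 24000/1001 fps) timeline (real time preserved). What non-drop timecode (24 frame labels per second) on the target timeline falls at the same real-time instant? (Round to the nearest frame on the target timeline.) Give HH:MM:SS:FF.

Source frame index: (0×3600 + 14×60 + 37) × 60 + 10 = 52630.
Real time: 52630 / (60) = 5263/6 s.
Target frame: (5263/6) × (24000/1001) = 21052000/1001 ≈ 21030.969 → 21031.
At 24 labels/s: frame 21031 → 00:14:36:07.

00:14:36:07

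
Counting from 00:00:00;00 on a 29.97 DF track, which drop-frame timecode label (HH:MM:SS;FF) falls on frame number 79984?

Ten DF minutes hold 17982 frames, so frame 79984 lies in block 4 (frames 71928–89909) with 8056 frames into that block.
The block's first minute is 1800 frames and the rest 1798 each; 8056 frames reaches minute 4, so 4 × 18 + 4 × 2 = 80 labels have been skipped so far.
Adding those back, label number 79984 + 80 = 80064 at 30 labels/s is 2668 s + 24 f = 0 h 44 min 28 s frame 24, i.e. 00:44:28;24.

00:44:28;24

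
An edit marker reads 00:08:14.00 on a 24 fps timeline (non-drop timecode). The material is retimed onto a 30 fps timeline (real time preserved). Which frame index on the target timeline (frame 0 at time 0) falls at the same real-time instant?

Source frame index: (0×3600 + 8×60 + 14) × 24 + 0 = 11856.
Real time: 11856 / (24) = 494 s.
Target frame: (494) × (30) = 14820.

frame 14820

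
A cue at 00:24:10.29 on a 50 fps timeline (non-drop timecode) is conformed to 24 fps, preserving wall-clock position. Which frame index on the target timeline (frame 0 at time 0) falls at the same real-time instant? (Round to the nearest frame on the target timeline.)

Source frame index: (0×3600 + 24×60 + 10) × 50 + 29 = 72529.
Real time: 72529 / (50) = 72529/50 s.
Target frame: (72529/50) × (24) = 870348/25 ≈ 34813.920 → 34814.

frame 34814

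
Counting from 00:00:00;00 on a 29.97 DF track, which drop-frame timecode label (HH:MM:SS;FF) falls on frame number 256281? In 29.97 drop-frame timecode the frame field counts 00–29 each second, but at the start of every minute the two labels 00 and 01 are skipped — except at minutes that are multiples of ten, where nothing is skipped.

Each 10-minute DF block holds 10 × 60 × 30 − 9 × 2 = 17982 frames. 256281 ÷ 17982 → 14 full blocks, remainder 4533.
Within the partial block the first minute is 1800 frames and each further minute 1798, so 2 further minute boundaries passed. Total skipped labels = 18 × 14 + 2 × 2 = 256.
Non-drop label index = 256281 + 256 = 256537; at 30 labels/s that is 02:22:31:07, i.e. DF 02:22:31;07.

02:22:31;07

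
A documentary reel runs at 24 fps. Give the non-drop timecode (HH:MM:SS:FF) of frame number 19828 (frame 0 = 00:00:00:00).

19828 ÷ 24 = 826 full seconds, remainder 4 frames.
826 s = 0 h 13 min 46 s.
Timecode: 00:13:46:04.

00:13:46:04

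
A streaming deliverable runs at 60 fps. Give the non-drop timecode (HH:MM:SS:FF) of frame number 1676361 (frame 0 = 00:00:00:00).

1676361 ÷ 60 = 27939 full seconds, remainder 21 frames.
27939 s = 7 h 45 min 39 s.
Timecode: 07:45:39:21.

07:45:39:21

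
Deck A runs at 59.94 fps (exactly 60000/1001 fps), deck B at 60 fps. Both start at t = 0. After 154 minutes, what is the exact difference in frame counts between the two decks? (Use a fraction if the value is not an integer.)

154 min = 9240 s.
A emits 60000/1001 × 9240 = 7200000/13 frames; B emits 60 × 9240 = 554400.
Difference = 7200/13 frames (≈ 553.8462); B is ahead of A.

7200/13 frames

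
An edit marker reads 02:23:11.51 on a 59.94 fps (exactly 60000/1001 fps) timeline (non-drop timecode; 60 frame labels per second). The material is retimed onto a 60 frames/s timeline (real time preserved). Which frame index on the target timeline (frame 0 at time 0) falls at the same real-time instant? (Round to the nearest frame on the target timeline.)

Source frame index: (2×3600 + 23×60 + 11) × 60 + 51 = 515511.
Real time: 515511 / (60000/1001) = 172008837/20000 s.
Target frame: (172008837/20000) × (60) = 516026511/1000 ≈ 516026.511 → 516027.

frame 516027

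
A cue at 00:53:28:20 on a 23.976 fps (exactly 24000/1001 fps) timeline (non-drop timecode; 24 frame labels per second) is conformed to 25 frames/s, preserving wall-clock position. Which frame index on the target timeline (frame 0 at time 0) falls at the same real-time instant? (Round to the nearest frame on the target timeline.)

frame 80301

Source frame index: (0×3600 + 53×60 + 28) × 24 + 20 = 77012.
Real time: 77012 / (24000/1001) = 19272253/6000 s.
Target frame: (19272253/6000) × (25) = 19272253/240 ≈ 80301.054 → 80301.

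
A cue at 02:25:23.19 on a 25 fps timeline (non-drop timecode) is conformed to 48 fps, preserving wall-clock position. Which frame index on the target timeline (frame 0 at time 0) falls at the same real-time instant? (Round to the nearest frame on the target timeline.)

frame 418740

Source frame index: (2×3600 + 25×60 + 23) × 25 + 19 = 218094.
Real time: 218094 / (25) = 218094/25 s.
Target frame: (218094/25) × (48) = 10468512/25 ≈ 418740.480 → 418740.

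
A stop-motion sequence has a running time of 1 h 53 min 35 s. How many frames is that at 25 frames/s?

1 h 53 min 35 s = 6815 s.
Frames = 6815 × 25 = 170375.

170375 frames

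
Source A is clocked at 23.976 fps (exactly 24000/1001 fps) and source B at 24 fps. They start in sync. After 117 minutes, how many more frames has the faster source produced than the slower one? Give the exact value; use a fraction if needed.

117 min = 7020 s.
A emits 24000/1001 × 7020 = 12960000/77 frames; B emits 24 × 7020 = 168480.
Difference = 12960/77 frames (≈ 168.3117); B is ahead of A.

12960/77 frames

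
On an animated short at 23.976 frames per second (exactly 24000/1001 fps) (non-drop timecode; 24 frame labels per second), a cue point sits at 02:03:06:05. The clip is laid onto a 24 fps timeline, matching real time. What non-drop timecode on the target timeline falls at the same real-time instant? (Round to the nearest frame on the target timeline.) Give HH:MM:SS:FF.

02:03:13:14

Source frame index: (2×3600 + 3×60 + 6) × 24 + 5 = 177269.
Real time: 177269 / (24000/1001) = 177446269/24000 s.
Target frame: (177446269/24000) × (24) = 177446269/1000 ≈ 177446.269 → 177446.
At 24 labels/s: frame 177446 → 02:03:13:14.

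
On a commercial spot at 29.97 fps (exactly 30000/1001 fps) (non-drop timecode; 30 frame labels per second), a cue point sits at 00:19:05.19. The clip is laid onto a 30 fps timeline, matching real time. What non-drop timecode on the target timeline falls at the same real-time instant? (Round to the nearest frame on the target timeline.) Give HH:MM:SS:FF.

Source frame index: (0×3600 + 19×60 + 5) × 30 + 19 = 34369.
Real time: 34369 / (30000/1001) = 34403369/30000 s.
Target frame: (34403369/30000) × (30) = 34403369/1000 ≈ 34403.369 → 34403.
At 30 labels/s: frame 34403 → 00:19:06:23.

00:19:06:23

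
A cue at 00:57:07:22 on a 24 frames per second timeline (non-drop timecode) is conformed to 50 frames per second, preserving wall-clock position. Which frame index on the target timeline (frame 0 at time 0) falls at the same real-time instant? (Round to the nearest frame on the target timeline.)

frame 171396

Source frame index: (0×3600 + 57×60 + 7) × 24 + 22 = 82270.
Real time: 82270 / (24) = 41135/12 s.
Target frame: (41135/12) × (50) = 1028375/6 ≈ 171395.833 → 171396.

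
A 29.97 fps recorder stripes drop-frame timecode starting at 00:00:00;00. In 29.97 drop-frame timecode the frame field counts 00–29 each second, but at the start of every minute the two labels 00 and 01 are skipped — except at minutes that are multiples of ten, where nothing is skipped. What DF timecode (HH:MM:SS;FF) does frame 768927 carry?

07:07:36;17

Ten DF minutes hold 17982 frames, so frame 768927 lies in block 42 (frames 755244–773225) with 13683 frames into that block.
The block's first minute is 1800 frames and the rest 1798 each; 13683 frames reaches minute 7, so 42 × 18 + 7 × 2 = 770 labels have been skipped so far.
Adding those back, label number 768927 + 770 = 769697 at 30 labels/s is 25656 s + 17 f = 7 h 7 min 36 s frame 17, i.e. 07:07:36;17.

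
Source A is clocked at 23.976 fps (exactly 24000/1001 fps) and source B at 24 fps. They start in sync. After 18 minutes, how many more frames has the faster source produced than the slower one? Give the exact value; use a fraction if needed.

18 min = 1080 s.
A emits 24000/1001 × 1080 = 25920000/1001 frames; B emits 24 × 1080 = 25920.
Difference = 25920/1001 frames (≈ 25.8941); B is ahead of A.

25920/1001 frames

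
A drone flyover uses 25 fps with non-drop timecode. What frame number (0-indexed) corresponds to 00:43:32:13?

65313

Total seconds to the label: (0 × 3600 + 43 × 60 + 32) = 2612.
Frame index = 2612 × 25 + 13 = 65313.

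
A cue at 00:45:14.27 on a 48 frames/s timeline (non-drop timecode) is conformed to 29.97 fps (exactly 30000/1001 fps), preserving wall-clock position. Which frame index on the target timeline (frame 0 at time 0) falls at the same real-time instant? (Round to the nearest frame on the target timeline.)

frame 81356

Source frame index: (0×3600 + 45×60 + 14) × 48 + 27 = 130299.
Real time: 130299 / (48) = 43433/16 s.
Target frame: (43433/16) × (30000/1001) = 6264375/77 ≈ 81355.519 → 81356.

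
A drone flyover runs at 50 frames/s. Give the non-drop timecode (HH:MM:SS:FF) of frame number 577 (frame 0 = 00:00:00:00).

00:00:11:27

577 ÷ 50 = 11 full seconds, remainder 27 frames.
11 s = 0 h 0 min 11 s.
Timecode: 00:00:11:27.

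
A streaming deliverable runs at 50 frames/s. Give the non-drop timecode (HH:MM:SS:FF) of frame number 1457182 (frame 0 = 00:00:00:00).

08:05:43:32

1457182 ÷ 50 = 29143 full seconds, remainder 32 frames.
29143 s = 8 h 5 min 43 s.
Timecode: 08:05:43:32.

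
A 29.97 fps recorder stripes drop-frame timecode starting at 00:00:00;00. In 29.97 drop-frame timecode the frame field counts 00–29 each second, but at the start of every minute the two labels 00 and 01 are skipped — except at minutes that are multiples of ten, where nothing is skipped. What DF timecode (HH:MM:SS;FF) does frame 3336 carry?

Each 10-minute DF block holds 10 × 60 × 30 − 9 × 2 = 17982 frames. 3336 ÷ 17982 → 0 full blocks, remainder 3336.
Within the partial block the first minute is 1800 frames and each further minute 1798, so 1 further minute boundary passed. Total skipped labels = 18 × 0 + 2 × 1 = 2.
Non-drop label index = 3336 + 2 = 3338; at 30 labels/s that is 00:01:51:08, i.e. DF 00:01:51;08.

00:01:51;08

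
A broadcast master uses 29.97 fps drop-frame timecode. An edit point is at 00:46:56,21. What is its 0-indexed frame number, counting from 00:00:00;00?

As if non-drop at 30 labels/s: (0 × 3600 + 46 × 60 + 56) × 30 + 21 = 84501.
Minute boundaries passed: 46; those not divisible by 10: 46 − 4 = 42; dropped labels = 2 × 42 = 84.
Actual frame index = 84501 − 84 = 84417.

84417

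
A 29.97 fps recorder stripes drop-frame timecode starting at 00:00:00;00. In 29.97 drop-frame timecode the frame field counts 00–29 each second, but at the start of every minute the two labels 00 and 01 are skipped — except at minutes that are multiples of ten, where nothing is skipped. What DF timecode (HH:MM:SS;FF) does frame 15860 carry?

Each 10-minute DF block holds 10 × 60 × 30 − 9 × 2 = 17982 frames. 15860 ÷ 17982 → 0 full blocks, remainder 15860.
Within the partial block the first minute is 1800 frames and each further minute 1798, so 8 further minute boundaries passed. Total skipped labels = 18 × 0 + 2 × 8 = 16.
Non-drop label index = 15860 + 16 = 15876; at 30 labels/s that is 00:08:49:06, i.e. DF 00:08:49;06.

00:08:49;06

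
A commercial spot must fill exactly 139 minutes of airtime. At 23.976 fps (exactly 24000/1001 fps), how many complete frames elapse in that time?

199960 frames

139 min = 8340 s.
Frames = 8340 × 24000/1001 = 200160000/1001 ≈ 199960.0400.
Complete frames: 199960.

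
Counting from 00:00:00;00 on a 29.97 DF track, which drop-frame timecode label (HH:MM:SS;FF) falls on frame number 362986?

03:21:51;18

Each 10-minute DF block holds 10 × 60 × 30 − 9 × 2 = 17982 frames. 362986 ÷ 17982 → 20 full blocks, remainder 3346.
Within the partial block the first minute is 1800 frames and each further minute 1798, so 1 further minute boundary passed. Total skipped labels = 18 × 20 + 2 × 1 = 362.
Non-drop label index = 362986 + 362 = 363348; at 30 labels/s that is 03:21:51:18, i.e. DF 03:21:51;18.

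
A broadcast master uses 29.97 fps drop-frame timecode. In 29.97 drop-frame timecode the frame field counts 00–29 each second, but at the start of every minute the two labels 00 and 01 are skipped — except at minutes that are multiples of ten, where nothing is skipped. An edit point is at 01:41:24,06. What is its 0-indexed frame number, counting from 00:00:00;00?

Complete 10-minute blocks: 10, each 17982 frames → 179820.
Remaining 1 whole minute in the current block: 1800 + 0 × 1798 = 1800 frames.
Within the current minute: 24 × 30 + 6 − 2 = 724 (labels ;00/;01 skipped at this minute). Total = 179820 + 1800 + 724 = 182344.

182344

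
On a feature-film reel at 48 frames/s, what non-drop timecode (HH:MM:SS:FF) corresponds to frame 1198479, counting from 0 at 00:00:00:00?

1198479 ÷ 48 = 24968 full seconds, remainder 15 frames.
24968 s = 6 h 56 min 8 s.
Timecode: 06:56:08:15.

06:56:08:15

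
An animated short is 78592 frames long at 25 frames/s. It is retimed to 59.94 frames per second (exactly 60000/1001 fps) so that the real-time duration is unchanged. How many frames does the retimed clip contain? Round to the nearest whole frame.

Frames at target rate = 78592 × (60000/1001) / (25) = 188620800/1001 ≈ 188432.368.
Nearest whole frame: 188432.

188432 frames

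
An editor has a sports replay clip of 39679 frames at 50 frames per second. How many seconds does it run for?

793.58 seconds

Running time = 39679 / (50) = 793.58 s.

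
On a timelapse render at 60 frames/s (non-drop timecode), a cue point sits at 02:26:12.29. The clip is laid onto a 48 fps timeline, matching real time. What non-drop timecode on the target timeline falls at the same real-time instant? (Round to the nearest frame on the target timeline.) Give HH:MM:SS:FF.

Source frame index: (2×3600 + 26×60 + 12) × 60 + 29 = 526349.
Real time: 526349 / (60) = 526349/60 s.
Target frame: (526349/60) × (48) = 2105396/5 ≈ 421079.200 → 421079.
At 48 labels/s: frame 421079 → 02:26:12:23.

02:26:12:23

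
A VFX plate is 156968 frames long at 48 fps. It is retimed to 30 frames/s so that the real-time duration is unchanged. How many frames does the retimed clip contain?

98105 frames

Target frames = source frames × (target rate / source rate) = 156968 × (30)/(48) = 156968 × 5/8 = 98105.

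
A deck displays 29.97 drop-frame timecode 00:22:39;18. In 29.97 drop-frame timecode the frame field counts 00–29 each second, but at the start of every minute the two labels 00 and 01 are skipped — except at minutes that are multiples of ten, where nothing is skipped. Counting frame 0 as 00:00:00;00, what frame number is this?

Complete 10-minute blocks: 2, each 17982 frames → 35964.
Remaining 2 whole minutes in the current block: 1800 + 1 × 1798 = 3598 frames.
Within the current minute: 39 × 30 + 18 − 2 = 1186 (labels ;00/;01 skipped at this minute). Total = 35964 + 3598 + 1186 = 40748.

40748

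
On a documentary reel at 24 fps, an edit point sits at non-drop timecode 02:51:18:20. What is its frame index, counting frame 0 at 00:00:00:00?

Total seconds to the label: (2 × 3600 + 51 × 60 + 18) = 10278.
Frame index = 10278 × 24 + 20 = 246692.

frame 246692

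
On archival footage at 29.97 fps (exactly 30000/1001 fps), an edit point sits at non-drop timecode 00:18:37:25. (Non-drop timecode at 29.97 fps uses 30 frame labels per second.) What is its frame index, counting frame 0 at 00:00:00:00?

33535

Total seconds to the label: (0 × 3600 + 18 × 60 + 37) = 1117.
Frame index = 1117 × 30 + 25 = 33535.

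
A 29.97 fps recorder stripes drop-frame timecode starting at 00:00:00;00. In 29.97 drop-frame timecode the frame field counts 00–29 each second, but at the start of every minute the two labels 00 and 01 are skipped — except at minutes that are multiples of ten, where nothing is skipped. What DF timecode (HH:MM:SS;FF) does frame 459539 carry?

Each 10-minute DF block holds 10 × 60 × 30 − 9 × 2 = 17982 frames. 459539 ÷ 17982 → 25 full blocks, remainder 9989.
Within the partial block the first minute is 1800 frames and each further minute 1798, so 5 further minute boundaries passed. Total skipped labels = 18 × 25 + 2 × 5 = 460.
Non-drop label index = 459539 + 460 = 459999; at 30 labels/s that is 04:15:33:09, i.e. DF 04:15:33;09.

04:15:33;09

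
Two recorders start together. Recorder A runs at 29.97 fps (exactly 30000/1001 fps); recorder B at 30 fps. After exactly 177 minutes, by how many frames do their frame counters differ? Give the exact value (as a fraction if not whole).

318600/1001 frames

177 min = 10620 s.
A emits 30000/1001 × 10620 = 318600000/1001 frames; B emits 30 × 10620 = 318600.
Difference = 318600/1001 frames (≈ 318.2817); B is ahead of A.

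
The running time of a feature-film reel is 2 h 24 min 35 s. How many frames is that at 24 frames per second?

2 h 24 min 35 s = 8675 s.
Frames = 8675 × 24 = 208200.

208200 frames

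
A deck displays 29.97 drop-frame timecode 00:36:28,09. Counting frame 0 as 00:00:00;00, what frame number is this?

Complete 10-minute blocks: 3, each 17982 frames → 53946.
Remaining 6 whole minutes in the current block: 1800 + 5 × 1798 = 10790 frames.
Within the current minute: 28 × 30 + 9 − 2 = 847 (labels ;00/;01 skipped at this minute). Total = 53946 + 10790 + 847 = 65583.

65583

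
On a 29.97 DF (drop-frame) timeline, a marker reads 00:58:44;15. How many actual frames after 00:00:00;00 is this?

105629

As if non-drop at 30 labels/s: (0 × 3600 + 58 × 60 + 44) × 30 + 15 = 105735.
Minute boundaries passed: 58; those not divisible by 10: 58 − 5 = 53; dropped labels = 2 × 53 = 106.
Actual frame index = 105735 − 106 = 105629.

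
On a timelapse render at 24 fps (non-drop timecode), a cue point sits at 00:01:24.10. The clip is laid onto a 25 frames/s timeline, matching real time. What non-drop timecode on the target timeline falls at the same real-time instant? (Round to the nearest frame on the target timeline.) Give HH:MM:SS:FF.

Source frame index: (0×3600 + 1×60 + 24) × 24 + 10 = 2026.
Real time: 2026 / (24) = 1013/12 s.
Target frame: (1013/12) × (25) = 25325/12 ≈ 2110.417 → 2110.
At 25 labels/s: frame 2110 → 00:01:24:10.

00:01:24:10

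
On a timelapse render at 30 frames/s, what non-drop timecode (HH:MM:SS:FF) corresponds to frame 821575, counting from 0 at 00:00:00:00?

821575 ÷ 30 = 27385 full seconds, remainder 25 frames.
27385 s = 7 h 36 min 25 s.
Timecode: 07:36:25:25.

07:36:25:25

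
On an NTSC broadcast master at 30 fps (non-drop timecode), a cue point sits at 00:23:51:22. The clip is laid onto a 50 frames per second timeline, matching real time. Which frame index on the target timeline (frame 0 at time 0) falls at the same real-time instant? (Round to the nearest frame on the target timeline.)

frame 71587

Source frame index: (0×3600 + 23×60 + 51) × 30 + 22 = 42952.
Real time: 42952 / (30) = 21476/15 s.
Target frame: (21476/15) × (50) = 214760/3 ≈ 71586.667 → 71587.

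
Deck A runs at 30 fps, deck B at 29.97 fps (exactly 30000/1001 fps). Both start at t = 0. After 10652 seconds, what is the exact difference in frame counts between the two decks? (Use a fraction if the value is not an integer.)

319560/1001 frames

A emits 30 × 10652 = 319560 frames; B emits 30000/1001 × 10652 = 319560000/1001.
Difference = 319560/1001 frames (≈ 319.2408); B is behind A.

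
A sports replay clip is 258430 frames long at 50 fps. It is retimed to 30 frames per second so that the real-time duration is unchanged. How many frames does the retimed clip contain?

155058 frames

Target frames = source frames × (target rate / source rate) = 258430 × (30)/(50) = 258430 × 3/5 = 155058.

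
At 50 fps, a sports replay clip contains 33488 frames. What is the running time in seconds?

669.76 seconds

Running time = 33488 / (50) = 669.76 s.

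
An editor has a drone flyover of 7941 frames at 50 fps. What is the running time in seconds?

Running time = 7941 / (50) = 158.82 s.

158.82 seconds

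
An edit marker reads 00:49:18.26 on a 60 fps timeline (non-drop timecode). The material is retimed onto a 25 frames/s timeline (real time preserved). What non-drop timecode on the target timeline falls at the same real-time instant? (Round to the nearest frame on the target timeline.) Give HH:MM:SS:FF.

00:49:18:11

Source frame index: (0×3600 + 49×60 + 18) × 60 + 26 = 177506.
Real time: 177506 / (60) = 88753/30 s.
Target frame: (88753/30) × (25) = 443765/6 ≈ 73960.833 → 73961.
At 25 labels/s: frame 73961 → 00:49:18:11.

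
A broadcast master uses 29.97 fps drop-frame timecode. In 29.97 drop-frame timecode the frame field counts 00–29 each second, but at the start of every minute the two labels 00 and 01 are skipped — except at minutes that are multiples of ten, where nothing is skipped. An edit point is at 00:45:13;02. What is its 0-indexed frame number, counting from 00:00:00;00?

81310

Complete 10-minute blocks: 4, each 17982 frames → 71928.
Remaining 5 whole minutes in the current block: 1800 + 4 × 1798 = 8992 frames.
Within the current minute: 13 × 30 + 2 − 2 = 390 (labels ;00/;01 skipped at this minute). Total = 71928 + 8992 + 390 = 81310.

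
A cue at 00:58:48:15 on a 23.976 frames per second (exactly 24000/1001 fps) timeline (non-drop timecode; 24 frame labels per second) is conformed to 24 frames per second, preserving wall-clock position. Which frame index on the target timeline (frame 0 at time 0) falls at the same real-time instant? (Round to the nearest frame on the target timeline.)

frame 84772

Source frame index: (0×3600 + 58×60 + 48) × 24 + 15 = 84687.
Real time: 84687 / (24000/1001) = 28257229/8000 s.
Target frame: (28257229/8000) × (24) = 84771687/1000 ≈ 84771.687 → 84772.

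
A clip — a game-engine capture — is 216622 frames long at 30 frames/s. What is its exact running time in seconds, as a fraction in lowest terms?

108311/15 seconds

Running time = 216622 ÷ (30) = 216622 × 1/30 = 108311/15 s.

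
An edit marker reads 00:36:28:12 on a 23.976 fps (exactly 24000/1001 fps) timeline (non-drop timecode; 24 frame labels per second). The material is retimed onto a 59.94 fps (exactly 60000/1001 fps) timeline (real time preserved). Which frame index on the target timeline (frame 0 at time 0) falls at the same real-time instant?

Source frame index: (0×3600 + 36×60 + 28) × 24 + 12 = 52524.
Real time: 52524 / (24000/1001) = 4381377/2000 s.
Target frame: (4381377/2000) × (60000/1001) = 131310.

frame 131310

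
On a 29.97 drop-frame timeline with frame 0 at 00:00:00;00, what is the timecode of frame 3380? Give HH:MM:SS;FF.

00:01:52;22

Each 10-minute DF block holds 10 × 60 × 30 − 9 × 2 = 17982 frames. 3380 ÷ 17982 → 0 full blocks, remainder 3380.
Within the partial block the first minute is 1800 frames and each further minute 1798, so 1 further minute boundary passed. Total skipped labels = 18 × 0 + 2 × 1 = 2.
Non-drop label index = 3380 + 2 = 3382; at 30 labels/s that is 00:01:52:22, i.e. DF 00:01:52;22.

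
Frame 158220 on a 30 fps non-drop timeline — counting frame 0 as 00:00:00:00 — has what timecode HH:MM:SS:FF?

158220 ÷ 30 = 5274 full seconds, remainder 0 frames.
5274 s = 1 h 27 min 54 s.
Timecode: 01:27:54:00.

01:27:54:00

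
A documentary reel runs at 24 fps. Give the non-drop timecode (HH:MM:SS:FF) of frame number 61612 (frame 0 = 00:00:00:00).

00:42:47:04

61612 ÷ 24 = 2567 full seconds, remainder 4 frames.
2567 s = 0 h 42 min 47 s.
Timecode: 00:42:47:04.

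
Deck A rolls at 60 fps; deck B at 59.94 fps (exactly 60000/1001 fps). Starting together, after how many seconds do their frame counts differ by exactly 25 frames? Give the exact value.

5005/12 seconds

The gap grows by |60000/1001 − 60| = 60/1001 frames per second.
Time for a 25-frame gap: 25 ÷ (60/1001) = 5005/12 s.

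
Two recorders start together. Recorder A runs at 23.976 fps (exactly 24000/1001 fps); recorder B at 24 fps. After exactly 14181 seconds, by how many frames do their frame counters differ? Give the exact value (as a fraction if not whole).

A emits 24000/1001 × 14181 = 340344000/1001 frames; B emits 24 × 14181 = 340344.
Difference = 340344/1001 frames (≈ 340.0040); B is ahead of A.

340344/1001 frames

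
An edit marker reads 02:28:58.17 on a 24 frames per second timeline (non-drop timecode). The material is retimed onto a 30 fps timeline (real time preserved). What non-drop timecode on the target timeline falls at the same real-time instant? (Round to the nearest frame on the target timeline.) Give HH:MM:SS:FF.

02:28:58:21

Source frame index: (2×3600 + 28×60 + 58) × 24 + 17 = 214529.
Real time: 214529 / (24) = 214529/24 s.
Target frame: (214529/24) × (30) = 1072645/4 ≈ 268161.250 → 268161.
At 30 labels/s: frame 268161 → 02:28:58:21.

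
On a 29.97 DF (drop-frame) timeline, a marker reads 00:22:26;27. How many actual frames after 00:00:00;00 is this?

As if non-drop at 30 labels/s: (0 × 3600 + 22 × 60 + 26) × 30 + 27 = 40407.
Minute boundaries passed: 22; those not divisible by 10: 22 − 2 = 20; dropped labels = 2 × 20 = 40.
Actual frame index = 40407 − 40 = 40367.

40367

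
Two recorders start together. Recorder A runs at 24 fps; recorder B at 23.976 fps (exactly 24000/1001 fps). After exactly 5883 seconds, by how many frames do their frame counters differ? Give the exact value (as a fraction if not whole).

A emits 24 × 5883 = 141192 frames; B emits 24000/1001 × 5883 = 141192000/1001.
Difference = 141192/1001 frames (≈ 141.0509); B is behind A.

141192/1001 frames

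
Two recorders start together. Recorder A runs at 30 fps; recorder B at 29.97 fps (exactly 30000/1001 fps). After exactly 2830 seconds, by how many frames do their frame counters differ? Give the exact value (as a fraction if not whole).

84900/1001 frames

A emits 30 × 2830 = 84900 frames; B emits 30000/1001 × 2830 = 84900000/1001.
Difference = 84900/1001 frames (≈ 84.8152); B is behind A.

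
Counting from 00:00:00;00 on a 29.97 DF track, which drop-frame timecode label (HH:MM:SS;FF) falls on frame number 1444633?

13:23:22;19

Ten DF minutes hold 17982 frames, so frame 1444633 lies in block 80 (frames 1438560–1456541) with 6073 frames into that block.
The block's first minute is 1800 frames and the rest 1798 each; 6073 frames reaches minute 3, so 80 × 18 + 3 × 2 = 1446 labels have been skipped so far.
Adding those back, label number 1444633 + 1446 = 1446079 at 30 labels/s is 48202 s + 19 f = 13 h 23 min 22 s frame 19, i.e. 13:23:22;19.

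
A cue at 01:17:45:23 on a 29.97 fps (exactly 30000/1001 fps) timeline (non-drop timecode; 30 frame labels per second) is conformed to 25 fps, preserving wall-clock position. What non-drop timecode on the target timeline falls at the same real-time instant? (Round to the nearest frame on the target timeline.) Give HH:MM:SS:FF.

Source frame index: (1×3600 + 17×60 + 45) × 30 + 23 = 139973.
Real time: 139973 / (30000/1001) = 140112973/30000 s.
Target frame: (140112973/30000) × (25) = 140112973/1200 ≈ 116760.811 → 116761.
At 25 labels/s: frame 116761 → 01:17:50:11.

01:17:50:11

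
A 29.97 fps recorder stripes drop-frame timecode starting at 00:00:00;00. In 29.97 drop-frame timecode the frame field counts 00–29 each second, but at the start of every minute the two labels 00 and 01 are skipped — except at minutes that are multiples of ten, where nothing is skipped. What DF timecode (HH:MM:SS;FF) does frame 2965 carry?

Ten DF minutes hold 17982 frames, so frame 2965 lies in block 0 (frames 0–17981) with 2965 frames into that block.
The block's first minute is 1800 frames and the rest 1798 each; 2965 frames reaches minute 1, so 0 × 18 + 1 × 2 = 2 labels have been skipped so far.
Adding those back, label number 2965 + 2 = 2967 at 30 labels/s is 98 s + 27 f = 0 h 1 min 38 s frame 27, i.e. 00:01:38;27.

00:01:38;27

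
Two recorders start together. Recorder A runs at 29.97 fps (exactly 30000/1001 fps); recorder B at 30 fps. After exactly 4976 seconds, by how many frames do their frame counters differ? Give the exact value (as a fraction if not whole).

A emits 30000/1001 × 4976 = 149280000/1001 frames; B emits 30 × 4976 = 149280.
Difference = 149280/1001 frames (≈ 149.1309); B is ahead of A.

149280/1001 frames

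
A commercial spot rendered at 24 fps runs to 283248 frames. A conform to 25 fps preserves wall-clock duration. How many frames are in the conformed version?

295050 frames

Target frames = source frames × (target rate / source rate) = 283248 × (25)/(24) = 283248 × 25/24 = 295050.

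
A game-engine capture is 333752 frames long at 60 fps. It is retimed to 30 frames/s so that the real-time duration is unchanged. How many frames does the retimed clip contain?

166876 frames

Target frames = source frames × (target rate / source rate) = 333752 × (30)/(60) = 333752 × 1/2 = 166876.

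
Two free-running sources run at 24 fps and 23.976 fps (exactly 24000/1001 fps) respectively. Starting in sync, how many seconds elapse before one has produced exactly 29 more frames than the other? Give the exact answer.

The gap grows by |24000/1001 − 24| = 24/1001 frames per second.
Time for a 29-frame gap: 29 ÷ (24/1001) = 29029/24 s.

29029/24 seconds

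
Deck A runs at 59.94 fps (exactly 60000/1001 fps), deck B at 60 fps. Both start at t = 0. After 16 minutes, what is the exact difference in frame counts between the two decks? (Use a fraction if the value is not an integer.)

16 min = 960 s.
A emits 60000/1001 × 960 = 57600000/1001 frames; B emits 60 × 960 = 57600.
Difference = 57600/1001 frames (≈ 57.5425); B is ahead of A.

57600/1001 frames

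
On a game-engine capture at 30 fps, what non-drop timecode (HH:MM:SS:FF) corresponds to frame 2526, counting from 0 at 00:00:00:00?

00:01:24:06

2526 ÷ 30 = 84 full seconds, remainder 6 frames.
84 s = 0 h 1 min 24 s.
Timecode: 00:01:24:06.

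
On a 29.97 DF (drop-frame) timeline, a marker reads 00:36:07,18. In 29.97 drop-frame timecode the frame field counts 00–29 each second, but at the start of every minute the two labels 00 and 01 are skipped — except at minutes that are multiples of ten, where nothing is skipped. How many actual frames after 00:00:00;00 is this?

64962

As if non-drop at 30 labels/s: (0 × 3600 + 36 × 60 + 7) × 30 + 18 = 65028.
Minute boundaries passed: 36; those not divisible by 10: 36 − 3 = 33; dropped labels = 2 × 33 = 66.
Actual frame index = 65028 − 66 = 64962.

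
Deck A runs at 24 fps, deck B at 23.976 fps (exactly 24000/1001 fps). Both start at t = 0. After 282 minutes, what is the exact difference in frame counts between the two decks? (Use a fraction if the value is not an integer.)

282 min = 16920 s.
A emits 24 × 16920 = 406080 frames; B emits 24000/1001 × 16920 = 406080000/1001.
Difference = 406080/1001 frames (≈ 405.6743); B is behind A.

406080/1001 frames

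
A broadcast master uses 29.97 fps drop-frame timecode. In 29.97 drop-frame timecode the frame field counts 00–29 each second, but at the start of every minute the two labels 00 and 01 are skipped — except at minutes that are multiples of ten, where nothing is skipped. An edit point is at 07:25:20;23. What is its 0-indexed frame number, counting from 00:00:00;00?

Complete 10-minute blocks: 44, each 17982 frames → 791208.
Remaining 5 whole minutes in the current block: 1800 + 4 × 1798 = 8992 frames.
Within the current minute: 20 × 30 + 23 − 2 = 621 (labels ;00/;01 skipped at this minute). Total = 791208 + 8992 + 621 = 800821.

800821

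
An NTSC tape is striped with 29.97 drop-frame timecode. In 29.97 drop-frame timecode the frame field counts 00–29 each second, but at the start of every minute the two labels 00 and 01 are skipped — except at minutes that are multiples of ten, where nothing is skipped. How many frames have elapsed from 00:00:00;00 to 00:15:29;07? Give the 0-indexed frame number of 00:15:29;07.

27849

Complete 10-minute blocks: 1, each 17982 frames → 17982.
Remaining 5 whole minutes in the current block: 1800 + 4 × 1798 = 8992 frames.
Within the current minute: 29 × 30 + 7 − 2 = 875 (labels ;00/;01 skipped at this minute). Total = 17982 + 8992 + 875 = 27849.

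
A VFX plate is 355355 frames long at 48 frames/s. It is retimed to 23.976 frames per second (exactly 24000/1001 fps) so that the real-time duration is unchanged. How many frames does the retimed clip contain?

177500 frames

Target frames = source frames × (target rate / source rate) = 355355 × (24000/1001)/(48) = 355355 × 500/1001 = 177500.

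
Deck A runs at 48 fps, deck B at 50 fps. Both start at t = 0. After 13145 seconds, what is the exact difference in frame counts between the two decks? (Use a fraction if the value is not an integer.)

26290 frames

A emits 48 × 13145 = 630960 frames; B emits 50 × 13145 = 657250.
Difference = 26290 frames; B is ahead of A.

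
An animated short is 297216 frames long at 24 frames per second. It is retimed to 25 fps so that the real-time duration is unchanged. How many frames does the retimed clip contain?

309600 frames

Target frames = source frames × (target rate / source rate) = 297216 × (25)/(24) = 297216 × 25/24 = 309600.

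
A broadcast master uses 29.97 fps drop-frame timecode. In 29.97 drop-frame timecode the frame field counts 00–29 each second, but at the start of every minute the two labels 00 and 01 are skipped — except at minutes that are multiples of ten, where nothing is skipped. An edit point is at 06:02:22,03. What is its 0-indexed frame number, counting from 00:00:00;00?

651611

Complete 10-minute blocks: 36, each 17982 frames → 647352.
Remaining 2 whole minutes in the current block: 1800 + 1 × 1798 = 3598 frames.
Within the current minute: 22 × 30 + 3 − 2 = 661 (labels ;00/;01 skipped at this minute). Total = 647352 + 3598 + 661 = 651611.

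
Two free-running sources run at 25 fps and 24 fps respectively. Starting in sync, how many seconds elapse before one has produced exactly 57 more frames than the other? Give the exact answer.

The gap grows by |24 − 25| = 1 frame per second.
Time for a 57-frame gap: 57 ÷ (1) = 57 s.

57 seconds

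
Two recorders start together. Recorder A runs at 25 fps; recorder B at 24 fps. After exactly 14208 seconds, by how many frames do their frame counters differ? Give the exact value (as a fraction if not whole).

A emits 25 × 14208 = 355200 frames; B emits 24 × 14208 = 340992.
Difference = 14208 frames; B is behind A.

14208 frames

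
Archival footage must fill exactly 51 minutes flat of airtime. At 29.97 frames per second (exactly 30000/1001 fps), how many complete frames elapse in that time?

91708 frames

51 min = 3060 s.
Frames = 3060 × 30000/1001 = 91800000/1001 ≈ 91708.2917.
Complete frames: 91708.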